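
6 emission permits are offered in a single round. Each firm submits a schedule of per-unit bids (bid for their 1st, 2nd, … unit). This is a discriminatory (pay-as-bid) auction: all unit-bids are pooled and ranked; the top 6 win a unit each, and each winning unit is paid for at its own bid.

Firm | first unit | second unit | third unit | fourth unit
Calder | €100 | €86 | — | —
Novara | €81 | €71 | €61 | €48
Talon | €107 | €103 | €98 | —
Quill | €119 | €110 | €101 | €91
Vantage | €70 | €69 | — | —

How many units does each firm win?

Calder 1, Quill 3, Talon 2

All unit-bids, highest first — top 6: 119 (Quill-1), 110 (Quill-2), 107 (Talon-1), 103 (Talon-2), 101 (Quill-3), 100 (Calder-1)
Next rejected bid: €98 (not a price — pay-as-bid).
Allocation: Calder 1, Quill 3, Talon 2.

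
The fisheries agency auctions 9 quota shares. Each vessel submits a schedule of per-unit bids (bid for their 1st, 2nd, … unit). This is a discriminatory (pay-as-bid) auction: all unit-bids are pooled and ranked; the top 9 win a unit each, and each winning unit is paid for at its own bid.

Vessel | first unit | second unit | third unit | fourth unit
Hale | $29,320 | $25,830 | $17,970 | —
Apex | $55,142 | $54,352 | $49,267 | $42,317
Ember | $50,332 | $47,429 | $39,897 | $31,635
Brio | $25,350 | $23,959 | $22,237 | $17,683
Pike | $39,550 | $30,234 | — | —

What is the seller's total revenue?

All unit-bids, highest first — top 9: 55,142 (Apex-1), 54,352 (Apex-2), 50,332 (Ember-1), 49,267 (Apex-3), 47,429 (Ember-2), 42,317 (Apex-4), 39,897 (Ember-3), 39,550 (Pike-1), 31,635 (Ember-4)
Next rejected bid: $30,234 (not a price — pay-as-bid).
Each winning unit pays its own bid.
Revenue = 55,142 + 54,352 + 50,332 + 49,267 + 47,429 + 42,317 + 39,897 + 39,550 + 31,635 = $409,921.

Total revenue: $409,921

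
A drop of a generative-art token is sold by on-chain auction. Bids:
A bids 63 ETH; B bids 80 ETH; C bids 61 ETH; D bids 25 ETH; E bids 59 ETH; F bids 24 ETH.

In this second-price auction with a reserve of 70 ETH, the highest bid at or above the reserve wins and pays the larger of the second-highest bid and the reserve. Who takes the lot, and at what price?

B pays 70 ETH

Rule: the highest bid at or above the reserve wins and pays the larger of the second-highest bid and the reserve.
Bids in order: 80 (B) > 63 (A) > 61 (C) > 59 (E) > 25 (D) > 24 (F)
Highest eligible bid: B at 80 ETH.
Second-highest bid 63 ETH is below the reserve 70 ETH, so the reserve binds → payment 70 ETH.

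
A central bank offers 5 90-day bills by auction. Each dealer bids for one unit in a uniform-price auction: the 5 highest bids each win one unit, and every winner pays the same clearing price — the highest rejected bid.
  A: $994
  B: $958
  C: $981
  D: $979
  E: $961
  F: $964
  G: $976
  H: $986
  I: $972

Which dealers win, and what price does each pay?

Bids ranked high→low: 994 (A), 986 (H), 981 (C), 979 (D), 976 (G), 972 (I), 964 (F), …
Winners (5 units): A, H, C, D, G.
Highest unsuccessful bid: $972 → clearing price.

A, H, C, D, G; each pays $972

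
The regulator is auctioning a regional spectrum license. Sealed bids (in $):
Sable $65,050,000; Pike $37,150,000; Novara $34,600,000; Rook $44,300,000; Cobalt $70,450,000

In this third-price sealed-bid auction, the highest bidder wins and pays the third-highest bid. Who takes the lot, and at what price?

Rule: the highest bidder wins and pays the third-highest bid.
Sorting bids: 70,450,000 (Cobalt) > 65,050,000 (Sable) > 44,300,000 (Rook) > 37,150,000 (Pike) > 34,600,000 (Novara)
Cobalt is highest; pays the third-highest bid, $44,300,000.

Cobalt pays $44,300,000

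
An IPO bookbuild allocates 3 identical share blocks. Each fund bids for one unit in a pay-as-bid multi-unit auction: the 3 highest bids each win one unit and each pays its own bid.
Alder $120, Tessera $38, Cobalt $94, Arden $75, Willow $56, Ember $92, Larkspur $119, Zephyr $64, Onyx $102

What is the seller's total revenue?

Total revenue: $341

Sorting: 120 (Alder), 119 (Larkspur), 102 (Onyx), 94 (Cobalt), 92 (Ember), …
The 3 highest are Alder, Larkspur, Onyx.
Total revenue = 120 + 119 + 102 = $341.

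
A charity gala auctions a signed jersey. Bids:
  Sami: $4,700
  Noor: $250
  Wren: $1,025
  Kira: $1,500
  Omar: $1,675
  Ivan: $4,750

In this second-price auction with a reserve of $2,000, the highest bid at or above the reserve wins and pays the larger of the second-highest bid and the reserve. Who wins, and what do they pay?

Bids ranked: 4,750 (Ivan) > 4,700 (Sami) > 1,675 (Omar) > 1,500 (Kira) > 1,025 (Wren) > 250 (Noor)
Ivan has the top bid at or above the reserve ($4,750).
max(second-highest $4,700, reserve $2,000) = $4,700; the reserve does not bind.

Ivan pays $4,700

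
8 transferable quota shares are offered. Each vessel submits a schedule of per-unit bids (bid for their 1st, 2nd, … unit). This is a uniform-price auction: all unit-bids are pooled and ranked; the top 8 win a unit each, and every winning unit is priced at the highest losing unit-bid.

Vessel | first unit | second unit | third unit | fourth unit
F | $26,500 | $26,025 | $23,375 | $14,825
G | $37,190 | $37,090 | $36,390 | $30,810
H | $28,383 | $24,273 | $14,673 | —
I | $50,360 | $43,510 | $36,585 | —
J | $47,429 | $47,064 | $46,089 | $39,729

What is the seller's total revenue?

Total revenue: $292,680

All unit-bids, highest first — top 8: 50,360 (I-1), 47,429 (J-1), 47,064 (J-2), 46,089 (J-3), 43,510 (I-2), 39,729 (J-4), 37,190 (G-1), 37,090 (G-2)
The (k+1)-th unit-bid is $36,585.
Allocation: G 2, I 2, J 4. Every unit priced at $36,585.
Revenue = 8 × 36,585 = $292,680.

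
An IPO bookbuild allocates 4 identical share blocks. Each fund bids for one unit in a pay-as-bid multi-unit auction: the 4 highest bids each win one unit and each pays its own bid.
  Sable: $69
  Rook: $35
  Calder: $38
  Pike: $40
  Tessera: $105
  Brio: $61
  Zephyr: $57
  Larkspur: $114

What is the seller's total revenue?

Bids ranked high→low: 114 (Larkspur), 105 (Tessera), 69 (Sable), 61 (Brio), 57 (Zephyr), 40 (Pike), …
Top 4: Larkspur, Tessera, Sable, Brio.
Total revenue = 114 + 105 + 69 + 61 = $349.

Total revenue: $349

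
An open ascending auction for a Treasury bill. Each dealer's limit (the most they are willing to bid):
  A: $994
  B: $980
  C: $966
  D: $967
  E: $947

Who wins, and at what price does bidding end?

A wins at $980

Limits ranked: 994 (A) > 980 (B) > 967 (D) > 966 (C) > 947 (E)
Once the price passes $980, only A is left; the hammer falls at B's limit of $980.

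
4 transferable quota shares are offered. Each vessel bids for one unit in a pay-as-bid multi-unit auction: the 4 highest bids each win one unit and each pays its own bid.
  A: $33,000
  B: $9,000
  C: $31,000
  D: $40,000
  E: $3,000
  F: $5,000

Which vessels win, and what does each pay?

Ordering the bids: 40,000 (D), 33,000 (A), 31,000 (C), 9,000 (B), 5,000 (F), 3,000 (E)
The 4 highest are D, A, C, B.
Each winner pays its own bid: D $40,000, A $33,000, C $31,000, B $9,000.

D $40,000, A $33,000, C $31,000, B $9,000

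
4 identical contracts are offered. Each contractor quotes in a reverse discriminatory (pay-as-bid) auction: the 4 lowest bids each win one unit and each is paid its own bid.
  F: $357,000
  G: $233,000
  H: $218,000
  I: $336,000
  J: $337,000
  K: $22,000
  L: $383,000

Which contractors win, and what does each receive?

K $22,000, H $218,000, G $233,000, I $336,000

Bids ranked low→high: 22,000 (K), 218,000 (H), 233,000 (G), 336,000 (I), 337,000 (J), 357,000 (F), …
Winners (4 units): K, H, G, I.
Each winner is paid its own bid: K $22,000, H $218,000, G $233,000, I $336,000.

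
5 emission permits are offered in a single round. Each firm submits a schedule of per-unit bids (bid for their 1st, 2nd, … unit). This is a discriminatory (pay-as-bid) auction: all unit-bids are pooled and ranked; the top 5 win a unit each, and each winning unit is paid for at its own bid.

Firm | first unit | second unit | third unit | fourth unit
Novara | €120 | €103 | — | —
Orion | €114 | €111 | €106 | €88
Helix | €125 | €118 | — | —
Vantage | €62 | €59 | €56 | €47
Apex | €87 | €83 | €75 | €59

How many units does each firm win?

Helix 2, Novara 1, Orion 2

Pooled unit-bids ranked (top 5): 125 (Helix-1), 120 (Novara-1), 118 (Helix-2), 114 (Orion-1), 111 (Orion-2)
Next rejected bid: €106 (not a price — pay-as-bid).
Allocation: Helix 2, Novara 1, Orion 2.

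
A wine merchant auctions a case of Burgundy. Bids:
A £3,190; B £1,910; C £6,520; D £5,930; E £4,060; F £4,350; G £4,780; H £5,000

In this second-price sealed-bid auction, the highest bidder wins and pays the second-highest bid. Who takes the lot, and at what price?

C pays £5,930

Second-price sealed-bid auction: the highest bidder wins and pays the second-highest bid.
Bids ranked: 6,520 (C) > 5,930 (D) > 5,000 (H) > 4,780 (G) > 4,350 (F) > 4,060 (E) > …
C is highest; pays the second-highest bid, £5,930.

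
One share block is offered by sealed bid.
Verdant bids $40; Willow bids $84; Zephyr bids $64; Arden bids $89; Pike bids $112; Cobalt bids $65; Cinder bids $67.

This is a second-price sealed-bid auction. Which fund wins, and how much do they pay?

Bids ranked: 112 (Pike) > 89 (Arden) > 84 (Willow) > 67 (Cinder) > 65 (Cobalt) > 64 (Zephyr) > …
Pike is highest; pays the second-highest bid, $89.

Pike pays $89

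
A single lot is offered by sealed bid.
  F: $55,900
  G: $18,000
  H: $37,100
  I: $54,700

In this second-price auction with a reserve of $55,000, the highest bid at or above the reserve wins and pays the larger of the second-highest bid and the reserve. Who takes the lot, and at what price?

Second-price auction with a reserve of $55,000: the highest bid at or above the reserve wins and pays the larger of the second-highest bid and the reserve.
Bids ranked: 55,900 (F) > 54,700 (I) > 37,100 (H) > 18,000 (G)
F has the top bid at or above the reserve ($55,900).
max(second-highest $54,700, reserve $55,000) = $55,000.

F pays $55,000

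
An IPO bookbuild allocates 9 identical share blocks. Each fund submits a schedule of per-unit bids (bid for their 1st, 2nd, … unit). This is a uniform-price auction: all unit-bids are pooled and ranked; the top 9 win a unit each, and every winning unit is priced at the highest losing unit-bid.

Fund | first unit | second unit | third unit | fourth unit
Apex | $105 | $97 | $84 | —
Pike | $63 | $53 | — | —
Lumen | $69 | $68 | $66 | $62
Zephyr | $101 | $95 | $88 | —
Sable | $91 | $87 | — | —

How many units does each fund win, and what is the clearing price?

Apex 3, Lumen 1, Sable 2, Zephyr 3; clearing price $68

Merging the schedules and taking the best 9: 105 (Apex-1), 101 (Zephyr-1), 97 (Apex-2), 95 (Zephyr-2), 91 (Sable-1), 88 (Zephyr-3), 87 (Sable-2), 84 (Apex-3), 69 (Lumen-1)
Highest rejected unit-bid = $68.
Allocation: Apex 3, Lumen 1, Sable 2, Zephyr 3.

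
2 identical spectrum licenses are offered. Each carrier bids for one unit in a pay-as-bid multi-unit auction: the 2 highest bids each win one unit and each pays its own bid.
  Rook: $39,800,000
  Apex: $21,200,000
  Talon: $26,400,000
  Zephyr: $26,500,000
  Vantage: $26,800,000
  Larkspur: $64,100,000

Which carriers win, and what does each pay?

Larkspur $64,100,000, Rook $39,800,000

Sorting: 64,100,000 (Larkspur), 39,800,000 (Rook), 26,800,000 (Vantage), 26,500,000 (Zephyr), …
Winners (2 units): Larkspur, Rook.
Each winner pays its own bid: Larkspur $64,100,000, Rook $39,800,000.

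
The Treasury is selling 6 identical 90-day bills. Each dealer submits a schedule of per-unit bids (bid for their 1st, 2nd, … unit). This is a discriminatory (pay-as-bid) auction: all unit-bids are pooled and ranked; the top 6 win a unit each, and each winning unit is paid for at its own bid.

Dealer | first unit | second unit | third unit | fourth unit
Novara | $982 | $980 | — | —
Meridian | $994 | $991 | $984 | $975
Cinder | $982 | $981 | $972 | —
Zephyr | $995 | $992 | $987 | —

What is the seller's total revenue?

All unit-bids, highest first — top 6: 995 (Zephyr-1), 994 (Meridian-1), 992 (Zephyr-2), 991 (Meridian-2), 987 (Zephyr-3), 984 (Meridian-3)
Next rejected bid: $982 (not a price — pay-as-bid).
Each winning unit pays its own bid.
Revenue = 995 + 994 + 992 + 991 + 987 + 984 = $5,943.

Total revenue: $5,943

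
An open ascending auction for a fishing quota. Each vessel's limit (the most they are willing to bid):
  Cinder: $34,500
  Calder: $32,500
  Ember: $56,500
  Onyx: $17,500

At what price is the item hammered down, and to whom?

Ascending (English) auction: the price rises until one bidder remains; the winner pays the price at which the last rival dropped out.
Limits ranked: 56,500 (Ember) > 34,500 (Cinder) > 32,500 (Calder) > 17,500 (Onyx)
Once the price passes $34,500, only Ember is left; the hammer falls at Cinder's limit of $34,500.

Ember wins at $34,500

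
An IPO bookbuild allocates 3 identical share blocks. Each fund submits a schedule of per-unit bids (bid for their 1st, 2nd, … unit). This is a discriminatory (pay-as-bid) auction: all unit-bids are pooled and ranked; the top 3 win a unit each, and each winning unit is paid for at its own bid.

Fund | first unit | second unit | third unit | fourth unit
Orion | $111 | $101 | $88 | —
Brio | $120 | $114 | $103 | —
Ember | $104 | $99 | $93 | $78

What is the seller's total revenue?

Pooled unit-bids ranked (top 3): 120 (Brio-1), 114 (Brio-2), 111 (Orion-1)
Next rejected bid: $104 (not a price — pay-as-bid).
Each winning unit pays its own bid.
Revenue = 120 + 114 + 111 = $345.

Total revenue: $345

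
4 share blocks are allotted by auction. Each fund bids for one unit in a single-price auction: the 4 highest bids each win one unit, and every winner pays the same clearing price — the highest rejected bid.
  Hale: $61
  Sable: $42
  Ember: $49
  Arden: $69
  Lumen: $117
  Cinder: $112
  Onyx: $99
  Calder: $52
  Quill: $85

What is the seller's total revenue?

Sorting: 117 (Lumen), 112 (Cinder), 99 (Onyx), 85 (Quill), 69 (Arden), 61 (Hale), …
Winners (4 units): Lumen, Cinder, Onyx, Quill.
Highest unsuccessful bid: $69 → clearing price.
Total revenue = 4 × $69 = $276.

Total revenue: $276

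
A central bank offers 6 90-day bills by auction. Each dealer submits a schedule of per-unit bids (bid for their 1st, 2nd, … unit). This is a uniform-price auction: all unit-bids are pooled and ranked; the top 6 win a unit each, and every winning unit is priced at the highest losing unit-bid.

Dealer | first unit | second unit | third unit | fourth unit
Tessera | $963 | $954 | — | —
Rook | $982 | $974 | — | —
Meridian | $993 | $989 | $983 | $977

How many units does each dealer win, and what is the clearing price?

Meridian 4, Rook 2; clearing price $963

Pooled unit-bids ranked (top 6): 993 (Meridian-1), 989 (Meridian-2), 983 (Meridian-3), 982 (Rook-1), 977 (Meridian-4), 974 (Rook-2)
First bid not allocated: $963.
Allocation: Meridian 4, Rook 2.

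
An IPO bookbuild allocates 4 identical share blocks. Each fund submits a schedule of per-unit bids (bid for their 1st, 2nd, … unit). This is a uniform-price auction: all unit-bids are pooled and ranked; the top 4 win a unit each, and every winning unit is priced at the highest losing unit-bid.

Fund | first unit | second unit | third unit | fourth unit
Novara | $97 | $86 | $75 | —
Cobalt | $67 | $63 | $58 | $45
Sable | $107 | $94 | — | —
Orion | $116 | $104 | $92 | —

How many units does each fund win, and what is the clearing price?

Pooled unit-bids ranked (top 4): 116 (Orion-1), 107 (Sable-1), 104 (Orion-2), 97 (Novara-1)
First bid not allocated: $94.
Allocation: Novara 1, Orion 2, Sable 1.

Novara 1, Orion 2, Sable 1; clearing price $94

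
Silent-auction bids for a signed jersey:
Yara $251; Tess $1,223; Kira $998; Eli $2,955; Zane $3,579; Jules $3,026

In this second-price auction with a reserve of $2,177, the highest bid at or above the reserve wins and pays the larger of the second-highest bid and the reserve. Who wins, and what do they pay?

Bids in order: 3,579 (Zane) > 3,026 (Jules) > 2,955 (Eli) > 1,223 (Tess) > 998 (Kira) > 251 (Yara)
Zane has the top bid at or above the reserve ($3,579).
Second-highest bid $3,026 exceeds the reserve $2,177 → payment $3,026.

Zane pays $3,026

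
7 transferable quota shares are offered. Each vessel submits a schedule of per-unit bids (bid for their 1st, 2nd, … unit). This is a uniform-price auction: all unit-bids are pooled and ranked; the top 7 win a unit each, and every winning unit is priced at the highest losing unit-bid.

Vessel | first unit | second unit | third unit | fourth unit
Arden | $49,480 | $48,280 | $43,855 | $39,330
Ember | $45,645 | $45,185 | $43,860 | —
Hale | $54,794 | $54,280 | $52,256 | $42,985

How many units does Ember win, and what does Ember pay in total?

Pooled unit-bids ranked (top 7): 54,794 (Hale-1), 54,280 (Hale-2), 52,256 (Hale-3), 49,480 (Arden-1), 48,280 (Arden-2), 45,645 (Ember-1), 45,185 (Ember-2)
Highest rejected unit-bid = $43,860.
Ember wins 2 unit(s) at $43,860 each.

Ember: 2 units, pays $87,720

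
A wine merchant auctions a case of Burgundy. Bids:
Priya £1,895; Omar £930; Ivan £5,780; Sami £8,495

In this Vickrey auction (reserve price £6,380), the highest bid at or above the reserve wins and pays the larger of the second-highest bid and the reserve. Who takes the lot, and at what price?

Sami pays £6,380

Rule: the highest bid at or above the reserve wins and pays the larger of the second-highest bid and the reserve.
Sorting bids: 8,495 (Sami) > 5,780 (Ivan) > 1,895 (Priya) > 930 (Omar)
Highest eligible bid: Sami at £8,495.
max(second-highest £5,780, reserve £6,380) = £6,380.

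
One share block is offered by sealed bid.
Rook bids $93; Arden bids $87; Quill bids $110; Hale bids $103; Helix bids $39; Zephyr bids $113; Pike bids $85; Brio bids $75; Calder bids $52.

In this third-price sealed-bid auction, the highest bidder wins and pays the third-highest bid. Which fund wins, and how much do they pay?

Sorting bids: 113 (Zephyr) > 110 (Quill) > 103 (Hale) > 93 (Rook) > 87 (Arden) > 85 (Pike) > …
Zephyr is highest; pays the third-highest bid, $103.

Zephyr pays $103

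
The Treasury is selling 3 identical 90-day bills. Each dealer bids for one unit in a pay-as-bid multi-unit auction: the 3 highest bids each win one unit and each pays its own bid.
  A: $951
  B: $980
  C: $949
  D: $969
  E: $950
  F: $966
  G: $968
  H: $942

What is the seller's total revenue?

Total revenue: $2,917

Bids ranked high→low: 980 (B), 969 (D), 968 (G), 966 (F), 951 (A), …
Winners (3 units): B, D, G.
Total revenue = 980 + 969 + 968 = $2,917.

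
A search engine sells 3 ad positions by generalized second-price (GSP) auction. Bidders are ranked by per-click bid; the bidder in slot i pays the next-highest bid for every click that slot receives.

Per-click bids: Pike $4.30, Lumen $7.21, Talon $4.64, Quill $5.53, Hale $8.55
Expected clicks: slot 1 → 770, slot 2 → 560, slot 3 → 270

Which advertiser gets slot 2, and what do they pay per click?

Lumen; $5.53 per click

Sorting advertisers: $8.55 (Hale) > $7.21 (Lumen) > $5.53 (Quill) > $4.64 (Talon) > …
Slot 2 goes to the second-ranked bidder, Lumen, who pays the next bid down: $5.53/click.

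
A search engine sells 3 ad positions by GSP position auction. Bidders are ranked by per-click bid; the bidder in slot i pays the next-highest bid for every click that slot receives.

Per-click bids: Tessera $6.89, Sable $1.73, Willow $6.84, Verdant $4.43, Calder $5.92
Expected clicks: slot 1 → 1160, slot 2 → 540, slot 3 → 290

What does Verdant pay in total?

Verdant pays $0.00

Sorting advertisers: $6.89 (Tessera) > $6.84 (Willow) > $5.92 (Calder) > $4.43 (Verdant) > …
Verdant ranks below slot 3 → no slot, pays nothing.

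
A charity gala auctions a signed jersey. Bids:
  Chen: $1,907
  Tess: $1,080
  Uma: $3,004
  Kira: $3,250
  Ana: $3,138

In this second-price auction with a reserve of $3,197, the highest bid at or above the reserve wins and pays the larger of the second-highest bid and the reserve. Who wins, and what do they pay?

Kira pays $3,197

Second-price auction with a reserve of $3,197: the highest bid at or above the reserve wins and pays the larger of the second-highest bid and the reserve.
Sorting bids: 3,250 (Kira) > 3,138 (Ana) > 3,004 (Uma) > 1,907 (Chen) > 1,080 (Tess)
Kira has the top bid at or above the reserve ($3,250).
Second-highest bid $3,138 is below the reserve $3,197, so the reserve binds → payment $3,197.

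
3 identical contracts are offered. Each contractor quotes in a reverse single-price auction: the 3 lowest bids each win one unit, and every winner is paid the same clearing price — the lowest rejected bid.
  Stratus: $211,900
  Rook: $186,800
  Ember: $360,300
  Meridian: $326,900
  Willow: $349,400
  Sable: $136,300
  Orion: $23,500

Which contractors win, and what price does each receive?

Bids ranked low→high: 23,500 (Orion), 136,300 (Sable), 186,800 (Rook), 211,900 (Stratus), 326,900 (Meridian), …
Lowest 3: Orion, Sable, Rook.
Lowest unsuccessful bid: $211,900 → clearing price.

Orion, Sable, Rook; each is paid $211,900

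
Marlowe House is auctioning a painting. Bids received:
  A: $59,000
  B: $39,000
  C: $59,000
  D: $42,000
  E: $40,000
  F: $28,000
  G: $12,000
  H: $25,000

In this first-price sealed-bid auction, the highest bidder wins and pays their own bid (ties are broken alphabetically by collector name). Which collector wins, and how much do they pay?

A pays $59,000

Bids in order: 59,000 (A) > 59,000 (C) > 42,000 (D) > 40,000 (E) > 39,000 (B) > 28,000 (F) > …
Tie at $59,000 → A wins by tie-break.
First-price: A pays what they bid, $59,000.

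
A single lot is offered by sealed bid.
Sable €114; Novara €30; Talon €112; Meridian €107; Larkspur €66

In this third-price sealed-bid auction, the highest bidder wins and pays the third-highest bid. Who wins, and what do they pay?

Sable pays €107

Bids in order: 114 (Sable) > 112 (Talon) > 107 (Meridian) > 66 (Larkspur) > 30 (Novara)
Sable wins; payment is bid #3 in the ranking = €107.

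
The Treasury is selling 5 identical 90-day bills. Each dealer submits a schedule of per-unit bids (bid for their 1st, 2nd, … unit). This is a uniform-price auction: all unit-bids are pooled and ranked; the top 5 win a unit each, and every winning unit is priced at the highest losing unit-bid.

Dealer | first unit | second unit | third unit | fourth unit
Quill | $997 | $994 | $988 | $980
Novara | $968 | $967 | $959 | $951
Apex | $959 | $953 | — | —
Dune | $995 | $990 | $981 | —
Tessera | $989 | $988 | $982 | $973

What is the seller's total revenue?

Pooled unit-bids ranked (top 5): 997 (Quill-1), 995 (Dune-1), 994 (Quill-2), 990 (Dune-2), 989 (Tessera-1)
First bid not allocated: $988.
Allocation: Dune 2, Quill 2, Tessera 1. Every unit priced at $988.
Revenue = 5 × 988 = $4,940.

Total revenue: $4,940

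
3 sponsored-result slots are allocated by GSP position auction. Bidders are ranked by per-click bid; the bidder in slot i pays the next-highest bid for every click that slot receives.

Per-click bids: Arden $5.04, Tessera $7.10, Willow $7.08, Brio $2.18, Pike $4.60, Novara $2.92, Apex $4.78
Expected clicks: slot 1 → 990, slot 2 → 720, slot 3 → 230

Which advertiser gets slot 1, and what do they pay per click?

Tessera; $7.08 per click

Sorting advertisers: $7.10 (Tessera) > $7.08 (Willow) > $5.04 (Arden) > $4.78 (Apex) > …
Slot 1 goes to the first-ranked bidder, Tessera, who pays the next bid down: $7.08/click.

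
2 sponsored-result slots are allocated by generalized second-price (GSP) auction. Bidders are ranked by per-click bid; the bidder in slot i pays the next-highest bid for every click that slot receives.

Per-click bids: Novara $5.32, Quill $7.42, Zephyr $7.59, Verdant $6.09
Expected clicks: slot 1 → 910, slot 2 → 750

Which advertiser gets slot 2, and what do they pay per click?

Quill; $6.09 per click

Ranked by bid: $7.59 (Zephyr) > $7.42 (Quill) > $6.09 (Verdant) > …
Slot 2 goes to the second-ranked bidder, Quill, who pays the next bid down: $6.09/click.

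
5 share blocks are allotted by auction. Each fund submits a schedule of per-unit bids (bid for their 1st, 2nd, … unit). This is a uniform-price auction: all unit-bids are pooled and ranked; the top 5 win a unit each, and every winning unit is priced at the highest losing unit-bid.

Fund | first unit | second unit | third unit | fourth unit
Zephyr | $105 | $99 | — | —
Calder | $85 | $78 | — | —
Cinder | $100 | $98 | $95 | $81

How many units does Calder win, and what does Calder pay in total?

Merging the schedules and taking the best 5: 105 (Zephyr-1), 100 (Cinder-1), 99 (Zephyr-2), 98 (Cinder-2), 95 (Cinder-3)
The (k+1)-th unit-bid is $85.
Calder wins 0 unit(s) at $85 each.

Calder: 0 units, pays $0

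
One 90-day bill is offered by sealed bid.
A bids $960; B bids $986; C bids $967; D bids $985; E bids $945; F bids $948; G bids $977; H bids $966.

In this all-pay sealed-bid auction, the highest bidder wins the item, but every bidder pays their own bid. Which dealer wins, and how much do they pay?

Bids in order: 986 (B) > 985 (D) > 977 (G) > 967 (C) > 966 (H) > 960 (A) > …
B wins with the top bid; all bids are sunk regardless.

B pays $986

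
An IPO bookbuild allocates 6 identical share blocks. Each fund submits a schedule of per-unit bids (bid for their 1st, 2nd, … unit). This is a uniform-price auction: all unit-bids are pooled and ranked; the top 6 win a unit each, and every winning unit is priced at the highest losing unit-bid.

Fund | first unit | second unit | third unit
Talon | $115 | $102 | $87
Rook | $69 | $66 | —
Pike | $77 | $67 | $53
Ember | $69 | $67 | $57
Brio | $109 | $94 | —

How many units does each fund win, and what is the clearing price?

Brio 2, Pike 1, Talon 3; clearing price $69

Pooled unit-bids ranked (top 6): 115 (Talon-1), 109 (Brio-1), 102 (Talon-2), 94 (Brio-2), 87 (Talon-3), 77 (Pike-1)
Highest rejected unit-bid = $69.
Allocation: Brio 2, Pike 1, Talon 3.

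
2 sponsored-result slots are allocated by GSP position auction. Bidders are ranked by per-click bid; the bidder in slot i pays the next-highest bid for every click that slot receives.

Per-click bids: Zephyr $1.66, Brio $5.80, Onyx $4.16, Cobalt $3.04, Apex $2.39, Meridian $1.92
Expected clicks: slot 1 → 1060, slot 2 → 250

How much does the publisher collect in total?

Per-click bids in order: $5.80 (Brio) > $4.16 (Onyx) > $3.04 (Cobalt) > …
Slot 1: Brio pays $4.16 × 1060 = $4409.60
Slot 2: Onyx pays $3.04 × 250 = $760.00
Total = $5169.60

Total revenue: $5169.60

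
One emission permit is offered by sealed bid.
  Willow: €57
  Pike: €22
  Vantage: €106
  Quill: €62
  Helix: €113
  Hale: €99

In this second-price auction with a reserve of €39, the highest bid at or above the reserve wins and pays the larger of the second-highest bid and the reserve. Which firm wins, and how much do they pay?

Helix pays €106

Rule: the highest bid at or above the reserve wins and pays the larger of the second-highest bid and the reserve.
Sorting bids: 113 (Helix) > 106 (Vantage) > 99 (Hale) > 62 (Quill) > 57 (Willow) > 22 (Pike)
Helix has the top bid at or above the reserve (€113).
max(second-highest €106, reserve €39) = €106; the reserve does not bind.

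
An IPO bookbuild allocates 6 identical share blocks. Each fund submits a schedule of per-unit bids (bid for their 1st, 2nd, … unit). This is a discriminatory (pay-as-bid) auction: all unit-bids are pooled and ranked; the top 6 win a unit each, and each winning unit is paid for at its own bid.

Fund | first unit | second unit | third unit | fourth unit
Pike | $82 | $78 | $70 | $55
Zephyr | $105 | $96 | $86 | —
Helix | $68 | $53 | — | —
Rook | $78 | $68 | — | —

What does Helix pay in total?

Pooled unit-bids ranked (top 6): 105 (Zephyr-1), 96 (Zephyr-2), 86 (Zephyr-3), 82 (Pike-1), 78 (Pike-2), 78 (Rook-1)
Next rejected bid: $70 (not a price — pay-as-bid).
Helix wins no units.

Helix pays $0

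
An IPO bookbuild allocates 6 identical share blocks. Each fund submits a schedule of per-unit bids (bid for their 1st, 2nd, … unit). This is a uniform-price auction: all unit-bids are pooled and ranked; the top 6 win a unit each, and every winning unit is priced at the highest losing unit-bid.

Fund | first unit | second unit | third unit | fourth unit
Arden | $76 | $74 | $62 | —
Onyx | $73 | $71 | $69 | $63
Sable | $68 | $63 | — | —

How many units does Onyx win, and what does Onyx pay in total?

Onyx: 3 units, pays $189

All unit-bids, highest first — top 6: 76 (Arden-1), 74 (Arden-2), 73 (Onyx-1), 71 (Onyx-2), 69 (Onyx-3), 68 (Sable-1)
First bid not allocated: $63.
Onyx wins 3 unit(s) at $63 each.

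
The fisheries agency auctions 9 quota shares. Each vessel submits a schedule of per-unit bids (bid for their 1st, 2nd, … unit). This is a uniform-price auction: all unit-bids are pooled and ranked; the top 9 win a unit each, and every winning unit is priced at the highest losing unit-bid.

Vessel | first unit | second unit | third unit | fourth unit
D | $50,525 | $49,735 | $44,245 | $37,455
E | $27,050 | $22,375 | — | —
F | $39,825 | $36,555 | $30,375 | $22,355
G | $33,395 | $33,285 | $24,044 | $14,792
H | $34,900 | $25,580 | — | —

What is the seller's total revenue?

Pooled unit-bids ranked (top 9): 50,525 (D-1), 49,735 (D-2), 44,245 (D-3), 39,825 (F-1), 37,455 (D-4), 36,555 (F-2), 34,900 (H-1), 33,395 (G-1), 33,285 (G-2)
First bid not allocated: $30,375.
Allocation: D 4, F 2, G 2, H 1. Every unit priced at $30,375.
Revenue = 9 × 30,375 = $273,375.

Total revenue: $273,375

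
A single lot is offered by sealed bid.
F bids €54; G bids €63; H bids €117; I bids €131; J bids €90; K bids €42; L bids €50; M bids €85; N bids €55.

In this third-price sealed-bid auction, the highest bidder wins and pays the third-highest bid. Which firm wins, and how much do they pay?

I pays €90

Third-price sealed-bid auction: the highest bidder wins and pays the third-highest bid.
Bids in order: 131 (I) > 117 (H) > 90 (J) > 85 (M) > 63 (G) > 55 (N) > …
I is highest; pays the third-highest bid, €90.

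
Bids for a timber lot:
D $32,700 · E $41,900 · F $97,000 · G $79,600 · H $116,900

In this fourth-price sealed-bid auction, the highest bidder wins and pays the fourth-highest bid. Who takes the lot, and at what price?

H pays $41,900

Bids in order: 116,900 (H) > 97,000 (F) > 79,600 (G) > 41,900 (E) > 32,700 (D)
H is highest; pays the fourth-highest bid, $41,900.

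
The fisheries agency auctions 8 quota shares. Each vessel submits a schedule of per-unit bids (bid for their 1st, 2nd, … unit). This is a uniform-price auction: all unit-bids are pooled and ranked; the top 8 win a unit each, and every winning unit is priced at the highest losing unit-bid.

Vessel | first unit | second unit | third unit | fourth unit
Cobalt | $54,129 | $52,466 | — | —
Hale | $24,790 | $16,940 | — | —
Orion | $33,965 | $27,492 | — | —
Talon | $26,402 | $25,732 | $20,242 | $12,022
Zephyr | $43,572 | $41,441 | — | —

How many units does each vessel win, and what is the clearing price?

All unit-bids, highest first — top 8: 54,129 (Cobalt-1), 52,466 (Cobalt-2), 43,572 (Zephyr-1), 41,441 (Zephyr-2), 33,965 (Orion-1), 27,492 (Orion-2), 26,402 (Talon-1), 25,732 (Talon-2)
Highest rejected unit-bid = $24,790.
Allocation: Cobalt 2, Orion 2, Talon 2, Zephyr 2.

Cobalt 2, Orion 2, Talon 2, Zephyr 2; clearing price $24,790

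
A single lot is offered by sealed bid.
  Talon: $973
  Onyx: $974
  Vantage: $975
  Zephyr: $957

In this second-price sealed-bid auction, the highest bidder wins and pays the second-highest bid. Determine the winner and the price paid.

Vantage pays $974

Bids ranked: 975 (Vantage) > 974 (Onyx) > 973 (Talon) > 957 (Zephyr)
Vantage is highest; pays the second-highest bid, $974.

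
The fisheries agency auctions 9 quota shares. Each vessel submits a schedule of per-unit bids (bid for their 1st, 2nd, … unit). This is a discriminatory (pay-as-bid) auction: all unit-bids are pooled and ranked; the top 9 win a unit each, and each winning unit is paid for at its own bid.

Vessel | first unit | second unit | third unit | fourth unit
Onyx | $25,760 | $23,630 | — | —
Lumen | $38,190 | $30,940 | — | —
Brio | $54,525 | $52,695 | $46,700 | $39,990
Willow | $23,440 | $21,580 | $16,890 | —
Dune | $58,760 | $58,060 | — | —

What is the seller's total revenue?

Merging the schedules and taking the best 9: 58,760 (Dune-1), 58,060 (Dune-2), 54,525 (Brio-1), 52,695 (Brio-2), 46,700 (Brio-3), 39,990 (Brio-4), 38,190 (Lumen-1), 30,940 (Lumen-2), 25,760 (Onyx-1)
Next rejected bid: $23,630 (not a price — pay-as-bid).
Each winning unit pays its own bid.
Revenue = 58,760 + 58,060 + 54,525 + 52,695 + 46,700 + 39,990 + 38,190 + 30,940 + 25,760 = $405,620.

Total revenue: $405,620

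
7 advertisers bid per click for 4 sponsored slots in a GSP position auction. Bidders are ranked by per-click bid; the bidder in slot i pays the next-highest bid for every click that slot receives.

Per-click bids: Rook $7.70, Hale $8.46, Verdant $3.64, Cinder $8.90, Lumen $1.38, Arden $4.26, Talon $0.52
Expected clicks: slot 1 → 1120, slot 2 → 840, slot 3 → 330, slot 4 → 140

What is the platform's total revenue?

Per-click bids in order: $8.90 (Cinder) > $8.46 (Hale) > $7.70 (Rook) > $4.26 (Arden) > $3.64 (Verdant) > …
Slot 1: Cinder pays $8.46 × 1120 = $9475.20
Slot 2: Hale pays $7.70 × 840 = $6468.00
Slot 3: Rook pays $4.26 × 330 = $1405.80
Slot 4: Arden pays $3.64 × 140 = $509.60
Total = $17858.60

Total revenue: $17858.60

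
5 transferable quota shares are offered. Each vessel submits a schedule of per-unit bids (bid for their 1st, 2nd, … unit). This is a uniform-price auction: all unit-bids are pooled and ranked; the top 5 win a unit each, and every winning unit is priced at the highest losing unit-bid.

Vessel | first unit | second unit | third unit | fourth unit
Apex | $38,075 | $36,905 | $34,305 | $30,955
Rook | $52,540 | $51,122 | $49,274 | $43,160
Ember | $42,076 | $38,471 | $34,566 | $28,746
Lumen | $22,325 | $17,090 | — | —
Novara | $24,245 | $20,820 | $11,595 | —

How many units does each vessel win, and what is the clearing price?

Ember 1, Rook 4; clearing price $38,471

All unit-bids, highest first — top 5: 52,540 (Rook-1), 51,122 (Rook-2), 49,274 (Rook-3), 43,160 (Rook-4), 42,076 (Ember-1)
Highest rejected unit-bid = $38,471.
Allocation: Ember 1, Rook 4.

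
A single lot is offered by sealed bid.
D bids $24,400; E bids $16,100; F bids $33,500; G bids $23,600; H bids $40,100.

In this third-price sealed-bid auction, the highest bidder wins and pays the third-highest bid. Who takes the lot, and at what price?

H pays $24,400

Third-price sealed-bid auction: the highest bidder wins and pays the third-highest bid.
Bids ranked: 40,100 (H) > 33,500 (F) > 24,400 (D) > 23,600 (G) > 16,100 (E)
H wins; payment is bid #3 in the ranking = $24,400.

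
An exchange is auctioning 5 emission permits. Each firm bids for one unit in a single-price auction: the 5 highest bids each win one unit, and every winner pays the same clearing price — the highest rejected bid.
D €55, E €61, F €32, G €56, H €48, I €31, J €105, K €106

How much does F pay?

F pays €0

Sorting: 106 (K), 105 (J), 61 (E), 56 (G), 55 (D), 48 (H), 32 (F), …
The 5 highest are K, J, E, G, D.
First losing bid is H's €48, which sets the uniform price.
F does not win → pays €0.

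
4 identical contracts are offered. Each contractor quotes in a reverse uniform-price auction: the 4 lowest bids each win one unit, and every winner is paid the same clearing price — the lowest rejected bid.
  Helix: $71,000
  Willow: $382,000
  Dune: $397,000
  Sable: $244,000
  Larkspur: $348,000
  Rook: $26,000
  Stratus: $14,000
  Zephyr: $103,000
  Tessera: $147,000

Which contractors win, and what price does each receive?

Stratus, Rook, Helix, Zephyr; each is paid $147,000

Bids ranked low→high: 14,000 (Stratus), 26,000 (Rook), 71,000 (Helix), 103,000 (Zephyr), 147,000 (Tessera), 244,000 (Sable), …
The 4 lowest are Stratus, Rook, Helix, Zephyr.
First losing bid is Tessera's $147,000, which sets the uniform price.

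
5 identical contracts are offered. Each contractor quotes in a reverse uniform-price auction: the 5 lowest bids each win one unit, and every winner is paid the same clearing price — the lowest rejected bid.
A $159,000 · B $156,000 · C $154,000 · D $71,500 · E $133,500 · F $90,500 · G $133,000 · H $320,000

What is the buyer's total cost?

Total cost: $780,000

Sorting: 71,500 (D), 90,500 (F), 133,000 (G), 133,500 (E), 154,000 (C), 156,000 (B), 159,000 (A), …
The 5 lowest are D, F, G, E, C.
First losing bid is B's $156,000, which sets the uniform price.
Total cost = 5 × $156,000 = $780,000.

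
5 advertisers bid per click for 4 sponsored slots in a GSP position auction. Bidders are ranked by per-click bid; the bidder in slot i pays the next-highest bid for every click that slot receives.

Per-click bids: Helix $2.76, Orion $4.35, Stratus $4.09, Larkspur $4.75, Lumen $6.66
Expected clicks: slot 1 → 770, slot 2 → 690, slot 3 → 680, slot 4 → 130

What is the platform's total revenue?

Ranked by bid: $6.66 (Lumen) > $4.75 (Larkspur) > $4.35 (Orion) > $4.09 (Stratus) > $2.76 (Helix)
Slot 1: Lumen pays $4.75 × 770 = $3657.50
Slot 2: Larkspur pays $4.35 × 690 = $3001.50
Slot 3: Orion pays $4.09 × 680 = $2781.20
Slot 4: Stratus pays $2.76 × 130 = $358.80
Total = $9799.00

Total revenue: $9799.00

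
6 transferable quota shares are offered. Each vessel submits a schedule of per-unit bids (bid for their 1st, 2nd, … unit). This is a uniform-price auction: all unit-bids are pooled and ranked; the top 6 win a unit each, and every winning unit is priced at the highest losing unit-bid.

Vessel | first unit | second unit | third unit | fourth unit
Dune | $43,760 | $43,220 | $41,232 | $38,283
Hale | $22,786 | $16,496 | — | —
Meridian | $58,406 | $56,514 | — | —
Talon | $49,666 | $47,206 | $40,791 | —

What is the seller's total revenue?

All unit-bids, highest first — top 6: 58,406 (Meridian-1), 56,514 (Meridian-2), 49,666 (Talon-1), 47,206 (Talon-2), 43,760 (Dune-1), 43,220 (Dune-2)
Highest rejected unit-bid = $41,232.
Allocation: Dune 2, Meridian 2, Talon 2. Every unit priced at $41,232.
Revenue = 6 × 41,232 = $247,392.

Total revenue: $247,392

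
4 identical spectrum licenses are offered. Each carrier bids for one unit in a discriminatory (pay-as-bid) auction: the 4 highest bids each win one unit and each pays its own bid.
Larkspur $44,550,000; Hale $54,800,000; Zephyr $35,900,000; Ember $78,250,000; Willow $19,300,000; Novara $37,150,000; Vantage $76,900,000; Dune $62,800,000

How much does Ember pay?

Ember pays $78,250,000

Sorting: 78,250,000 (Ember), 76,900,000 (Vantage), 62,800,000 (Dune), 54,800,000 (Hale), 44,550,000 (Larkspur), 37,150,000 (Novara), …
Top 4: Ember, Vantage, Dune, Hale.
Ember wins → own bid $78,250,000.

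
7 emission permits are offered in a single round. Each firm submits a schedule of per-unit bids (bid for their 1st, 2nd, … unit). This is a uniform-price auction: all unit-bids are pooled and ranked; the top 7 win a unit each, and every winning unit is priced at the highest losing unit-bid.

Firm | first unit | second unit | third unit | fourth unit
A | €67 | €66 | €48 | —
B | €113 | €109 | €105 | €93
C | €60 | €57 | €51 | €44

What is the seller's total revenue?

Total revenue: €399

Pooled unit-bids ranked (top 7): 113 (B-1), 109 (B-2), 105 (B-3), 93 (B-4), 67 (A-1), 66 (A-2), 60 (C-1)
Highest rejected unit-bid = €57.
Allocation: A 2, B 4, C 1. Every unit priced at €57.
Revenue = 7 × 57 = €399.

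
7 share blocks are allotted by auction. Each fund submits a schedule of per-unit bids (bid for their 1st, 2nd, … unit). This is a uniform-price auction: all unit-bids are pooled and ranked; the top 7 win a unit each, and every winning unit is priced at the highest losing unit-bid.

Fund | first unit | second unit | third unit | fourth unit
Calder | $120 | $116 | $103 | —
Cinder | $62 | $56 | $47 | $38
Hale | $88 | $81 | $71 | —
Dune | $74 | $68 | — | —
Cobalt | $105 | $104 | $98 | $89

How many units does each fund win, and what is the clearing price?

Calder 3, Cobalt 4; clearing price $88

Merging the schedules and taking the best 7: 120 (Calder-1), 116 (Calder-2), 105 (Cobalt-1), 104 (Cobalt-2), 103 (Calder-3), 98 (Cobalt-3), 89 (Cobalt-4)
Highest rejected unit-bid = $88.
Allocation: Calder 3, Cobalt 4.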